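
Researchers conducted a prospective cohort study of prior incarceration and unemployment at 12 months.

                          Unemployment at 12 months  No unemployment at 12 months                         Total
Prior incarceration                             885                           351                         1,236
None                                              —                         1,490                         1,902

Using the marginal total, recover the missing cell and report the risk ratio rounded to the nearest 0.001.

3.306

The missing cell is in the unexposed row: 1902 − 1490 = 412.
So a = 885, b = 351, c = 412, d = 1490.
RR = [a/(a+b)] / [c/(c+d)] = (885/1236) / (412/1902) = 0.71602/0.21661 = 3.30551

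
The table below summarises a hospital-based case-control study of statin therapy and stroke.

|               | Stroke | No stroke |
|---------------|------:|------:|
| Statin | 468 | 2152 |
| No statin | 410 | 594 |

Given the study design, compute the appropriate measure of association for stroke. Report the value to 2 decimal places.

0.32

Cells: a = 468, b = 2152, c = 410, d = 594.
This is a hospital-based case-control study: participants were sampled on outcome status, so risks in the source population cannot be estimated directly — relative risk is not valid here. The odds ratio is the appropriate measure.
OR = (a·d)/(b·c) = (468 × 594) / (2152 × 410) = 277992 / 882320 = 0.31507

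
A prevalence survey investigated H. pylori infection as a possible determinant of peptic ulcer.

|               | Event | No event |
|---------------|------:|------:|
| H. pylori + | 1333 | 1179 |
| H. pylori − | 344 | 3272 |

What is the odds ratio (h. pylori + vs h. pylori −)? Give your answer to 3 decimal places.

Cells: a = 1333, b = 1179, c = 344, d = 3272.
OR = (a·d)/(b·c) = (1333 × 3272) / (1179 × 344) = 4361576 / 405576 = 10.75403
The odds of peptic ulcer are about 10.75 times as high in the h. pylori + group.

10.754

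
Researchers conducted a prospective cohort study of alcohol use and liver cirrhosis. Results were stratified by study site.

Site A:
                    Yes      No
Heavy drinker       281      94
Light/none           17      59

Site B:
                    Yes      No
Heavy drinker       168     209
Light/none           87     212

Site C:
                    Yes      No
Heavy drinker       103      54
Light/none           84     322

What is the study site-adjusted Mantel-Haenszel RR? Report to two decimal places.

RR_MH = Σ(aᵢ·n₀ᵢ/nᵢ) / Σ(cᵢ·n₁ᵢ/nᵢ), with n₁ᵢ = aᵢ+bᵢ (exposed), n₀ᵢ = cᵢ+dᵢ (unexposed), nᵢ = n₁ᵢ+n₀ᵢ.
Stratum 1 (Site A): n₁ = 375, n₀ = 76, n = 451; a·n₀/n = 281·76/451 = 47.3525; c·n₁/n = 17·375/451 = 14.1353
Stratum 2 (Site B): n₁ = 377, n₀ = 299, n = 676; a·n₀/n = 168·299/676 = 74.3077; c·n₁/n = 87·377/676 = 48.5192
Stratum 3 (Site C): n₁ = 157, n₀ = 406, n = 563; a·n₀/n = 103·406/563 = 74.2771; c·n₁/n = 84·157/563 = 23.4245
RR_MH = (47.3525 + 74.3077 + 74.2771) / (14.1353 + 48.5192 + 23.4245) = 195.9373 / 86.0790 = 2.27625

2.28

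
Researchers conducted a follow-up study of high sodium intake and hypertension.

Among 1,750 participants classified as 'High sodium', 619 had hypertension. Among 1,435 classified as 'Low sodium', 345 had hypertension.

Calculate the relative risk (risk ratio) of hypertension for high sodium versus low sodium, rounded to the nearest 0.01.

1.47

From the description: a = 619, b = 1131, c = 345, d = 1090.
Risk in exposed = 619/1750 = 0.35371; risk in unexposed = 345/1435 = 0.24042.
RR = 0.35371 / 0.24042 = 1.47125
The risk among the exposed is 1.47 times that among the unexposed.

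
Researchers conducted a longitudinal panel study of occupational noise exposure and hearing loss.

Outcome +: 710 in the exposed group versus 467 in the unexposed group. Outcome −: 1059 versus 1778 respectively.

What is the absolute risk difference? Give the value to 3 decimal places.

From the description: a = 710, b = 1059, c = 467, d = 1778.
Risk in exposed = 710/1769 = 0.401357; risk in unexposed = 467/2245 = 0.208018.
Risk difference = 0.401357 − 0.208018 = 0.193339

0.193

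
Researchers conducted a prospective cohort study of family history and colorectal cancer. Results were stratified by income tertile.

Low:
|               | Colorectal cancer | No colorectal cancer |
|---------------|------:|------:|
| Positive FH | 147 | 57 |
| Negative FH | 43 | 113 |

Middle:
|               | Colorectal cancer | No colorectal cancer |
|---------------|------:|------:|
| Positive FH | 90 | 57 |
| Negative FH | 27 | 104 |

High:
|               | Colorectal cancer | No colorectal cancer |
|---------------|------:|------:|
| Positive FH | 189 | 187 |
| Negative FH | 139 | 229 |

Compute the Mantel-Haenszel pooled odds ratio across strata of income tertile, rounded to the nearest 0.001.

OR_MH = Σ(aᵢdᵢ/nᵢ) / Σ(bᵢcᵢ/nᵢ), where nᵢ is the stratum total.
Stratum 1 (Low): n = 360; a·d/n = 147·113/360 = 46.1417; b·c/n = 57·43/360 = 6.8083
Stratum 2 (Middle): n = 278; a·d/n = 90·104/278 = 33.6691; b·c/n = 57·27/278 = 5.5360
Stratum 3 (High): n = 744; a·d/n = 189·229/744 = 58.1734; b·c/n = 187·139/744 = 34.9368
OR_MH = (46.1417 + 33.6691 + 58.1734) / (6.8083 + 5.5360 + 34.9368) = 137.9841 / 47.2811 = 2.91838

2.918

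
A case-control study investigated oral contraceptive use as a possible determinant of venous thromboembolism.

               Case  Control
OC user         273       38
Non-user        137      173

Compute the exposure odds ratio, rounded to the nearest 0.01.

9.07

Cells: a = 273, b = 38, c = 137, d = 173.
OR = (a·d)/(b·c) = (273 × 173) / (38 × 137) = 47229 / 5206 = 9.07203
The odds of venous thromboembolism are about 9.07 times as high in the oc user group.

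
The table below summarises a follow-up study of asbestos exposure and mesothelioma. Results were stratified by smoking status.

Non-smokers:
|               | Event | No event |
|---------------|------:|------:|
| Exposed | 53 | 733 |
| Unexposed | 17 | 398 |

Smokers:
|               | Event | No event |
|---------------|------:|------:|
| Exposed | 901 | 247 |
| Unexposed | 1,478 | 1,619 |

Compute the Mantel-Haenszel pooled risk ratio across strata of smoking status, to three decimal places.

1.645

RR_MH = Σ(aᵢ·n₀ᵢ/nᵢ) / Σ(cᵢ·n₁ᵢ/nᵢ), with n₁ᵢ = aᵢ+bᵢ (exposed), n₀ᵢ = cᵢ+dᵢ (unexposed), nᵢ = n₁ᵢ+n₀ᵢ.
Stratum 1 (Non-smokers): n₁ = 786, n₀ = 415, n = 1201; a·n₀/n = 53·415/1201 = 18.3139; c·n₁/n = 17·786/1201 = 11.1257
Stratum 2 (Smokers): n₁ = 1148, n₀ = 3097, n = 4245; a·n₀/n = 901·3097/4245 = 657.3373; c·n₁/n = 1478·1148/4245 = 399.7041
RR_MH = (18.3139 + 657.3373) / (11.1257 + 399.7041) = 675.6512 / 410.8299 = 1.64460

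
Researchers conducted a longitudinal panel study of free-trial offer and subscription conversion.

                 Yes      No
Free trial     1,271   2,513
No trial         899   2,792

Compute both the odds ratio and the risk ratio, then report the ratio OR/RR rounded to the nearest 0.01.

Cells: a = 1271, b = 2513, c = 899, d = 2792.
OR = (1271·2792)/(2513·899) = 3548632/2259187 = 1.57076
Risk in exposed = 1271/3784 = 0.33589; risk in unexposed = 899/3691 = 0.24357; RR = 1.37905
OR/RR = 1.57076 / 1.37905 = 1.13902
The outcome is not rare, so the OR lies further from 1 than the RR.

1.14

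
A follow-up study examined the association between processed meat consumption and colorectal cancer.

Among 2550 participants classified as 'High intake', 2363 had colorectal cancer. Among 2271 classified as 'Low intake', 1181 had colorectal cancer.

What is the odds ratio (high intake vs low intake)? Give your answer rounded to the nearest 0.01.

11.66

From the description: a = 2363, b = 187, c = 1181, d = 1090.
OR = (a·d)/(b·c) = (2363 × 1090) / (187 × 1181) = 2575670 / 220847 = 11.66269
The odds of colorectal cancer are about 11.66 times as high in the high intake group.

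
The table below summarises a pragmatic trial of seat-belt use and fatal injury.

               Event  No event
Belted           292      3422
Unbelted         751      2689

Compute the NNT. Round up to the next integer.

8

Risk in treated group = 292/3714 = 0.07862; risk in control = 751/3440 = 0.21831.
Absolute risk reduction = 0.21831 − 0.07862 = 0.13969
NNT = 1 / ARR = 1 / 0.13969 = 7.159 → round up → 8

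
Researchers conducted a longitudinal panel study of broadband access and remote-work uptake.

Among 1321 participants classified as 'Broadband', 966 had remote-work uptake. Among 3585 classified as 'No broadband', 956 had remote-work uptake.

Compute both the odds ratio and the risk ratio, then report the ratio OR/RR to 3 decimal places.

From the description: a = 966, b = 355, c = 956, d = 2629.
OR = (966·2629)/(355·956) = 2539614/339380 = 7.48310
Risk in exposed = 966/1321 = 0.73126; risk in unexposed = 956/3585 = 0.26667; RR = 2.74224
OR/RR = 7.48310 / 2.74224 = 2.72883
The outcome is not rare, so the OR lies further from 1 than the RR.

2.729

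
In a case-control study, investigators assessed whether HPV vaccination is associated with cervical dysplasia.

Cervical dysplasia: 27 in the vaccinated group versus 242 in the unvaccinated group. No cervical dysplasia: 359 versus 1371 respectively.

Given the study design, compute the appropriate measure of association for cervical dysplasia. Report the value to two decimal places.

0.43

From the description: a = 27, b = 359, c = 242, d = 1371.
This is a case-control study: participants were sampled on outcome status, so risks in the source population cannot be estimated directly — relative risk is not valid here. The odds ratio is the appropriate measure.
OR = (a·d)/(b·c) = (27 × 1371) / (359 × 242) = 37017 / 86878 = 0.42608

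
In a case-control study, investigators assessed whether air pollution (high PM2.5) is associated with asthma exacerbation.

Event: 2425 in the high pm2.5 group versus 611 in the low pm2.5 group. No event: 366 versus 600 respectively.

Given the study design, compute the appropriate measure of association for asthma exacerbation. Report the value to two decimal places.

6.51

From the description: a = 2425, b = 366, c = 611, d = 600.
This is a case-control study: participants were sampled on outcome status, so risks in the source population cannot be estimated directly — relative risk is not valid here. The odds ratio is the appropriate measure.
OR = (a·d)/(b·c) = (2425 × 600) / (366 × 611) = 1455000 / 223626 = 6.50640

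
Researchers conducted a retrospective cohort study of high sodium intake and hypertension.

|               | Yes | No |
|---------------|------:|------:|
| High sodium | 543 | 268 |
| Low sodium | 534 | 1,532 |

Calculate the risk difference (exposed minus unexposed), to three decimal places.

Cells: a = 543, b = 268, c = 534, d = 1532.
Risk in exposed = 543/811 = 0.669544; risk in unexposed = 534/2066 = 0.258470.
Risk difference = 0.669544 − 0.258470 = 0.411073

0.411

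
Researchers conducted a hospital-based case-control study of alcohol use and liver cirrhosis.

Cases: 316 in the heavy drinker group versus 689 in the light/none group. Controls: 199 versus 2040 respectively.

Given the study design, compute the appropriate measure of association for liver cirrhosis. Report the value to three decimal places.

From the description: a = 316, b = 199, c = 689, d = 2040.
This is a hospital-based case-control study: participants were sampled on outcome status, so risks in the source population cannot be estimated directly — relative risk is not valid here. The odds ratio is the appropriate measure.
OR = (a·d)/(b·c) = (316 × 2040) / (199 × 689) = 644640 / 137111 = 4.70159

4.702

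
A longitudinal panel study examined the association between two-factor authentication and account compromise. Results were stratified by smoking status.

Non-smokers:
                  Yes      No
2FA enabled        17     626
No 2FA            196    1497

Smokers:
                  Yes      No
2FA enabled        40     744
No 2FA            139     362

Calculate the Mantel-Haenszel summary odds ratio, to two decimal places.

OR_MH = Σ(aᵢdᵢ/nᵢ) / Σ(bᵢcᵢ/nᵢ), where nᵢ is the stratum total.
Stratum 1 (Non-smokers): n = 2336; a·d/n = 17·1497/2336 = 10.8943; b·c/n = 626·196/2336 = 52.5240
Stratum 2 (Smokers): n = 1285; a·d/n = 40·362/1285 = 11.2685; b·c/n = 744·139/1285 = 80.4794
OR_MH = (10.8943 + 11.2685) / (52.5240 + 80.4794) = 22.1627 / 133.0034 = 0.16663

0.17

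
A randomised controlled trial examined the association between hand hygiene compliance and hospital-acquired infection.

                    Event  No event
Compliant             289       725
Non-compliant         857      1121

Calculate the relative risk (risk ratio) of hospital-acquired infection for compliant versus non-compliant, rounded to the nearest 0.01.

0.66

Cells: a = 289, b = 725, c = 857, d = 1121.
Risk in exposed = 289/1014 = 0.28501; risk in unexposed = 857/1978 = 0.43327.
RR = 0.28501 / 0.43327 = 0.65782
The risk is 34% lower among the exposed than among the unexposed.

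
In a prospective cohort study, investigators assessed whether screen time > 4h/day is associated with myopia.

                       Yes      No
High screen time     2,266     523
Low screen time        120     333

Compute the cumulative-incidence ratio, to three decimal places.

3.067

Cells: a = 2266, b = 523, c = 120, d = 333.
Risk in exposed = 2266/2789 = 0.81248; risk in unexposed = 120/453 = 0.26490.
RR = 0.81248 / 0.26490 = 3.06710
The risk among the exposed is 3.07 times that among the unexposed.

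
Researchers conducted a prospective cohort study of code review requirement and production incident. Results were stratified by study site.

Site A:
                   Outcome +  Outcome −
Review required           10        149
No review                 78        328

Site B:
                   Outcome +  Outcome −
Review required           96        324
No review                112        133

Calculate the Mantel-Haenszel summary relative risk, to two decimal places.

RR_MH = Σ(aᵢ·n₀ᵢ/nᵢ) / Σ(cᵢ·n₁ᵢ/nᵢ), with n₁ᵢ = aᵢ+bᵢ (exposed), n₀ᵢ = cᵢ+dᵢ (unexposed), nᵢ = n₁ᵢ+n₀ᵢ.
Stratum 1 (Site A): n₁ = 159, n₀ = 406, n = 565; a·n₀/n = 10·406/565 = 7.1858; c·n₁/n = 78·159/565 = 21.9504
Stratum 2 (Site B): n₁ = 420, n₀ = 245, n = 665; a·n₀/n = 96·245/665 = 35.3684; c·n₁/n = 112·420/665 = 70.7368
RR_MH = (7.1858 + 35.3684) / (21.9504 + 70.7368) = 42.5543 / 92.6873 = 0.45912

0.46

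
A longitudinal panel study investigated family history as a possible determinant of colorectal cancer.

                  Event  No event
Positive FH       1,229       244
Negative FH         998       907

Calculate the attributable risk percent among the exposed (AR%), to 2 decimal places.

37.21

Cells: a = 1229, b = 244, c = 998, d = 907.
Risk in exposed = 1229/1473 = 0.83435; risk in unexposed = 998/1905 = 0.52388.
RR = 0.83435/0.52388 = 1.59263
AR% = (RR − 1)/RR × 100 = (1.59263 − 1)/1.59263 × 100 = 37.2106%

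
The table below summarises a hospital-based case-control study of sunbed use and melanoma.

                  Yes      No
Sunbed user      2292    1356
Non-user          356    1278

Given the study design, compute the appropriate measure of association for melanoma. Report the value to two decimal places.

Cells: a = 2292, b = 1356, c = 356, d = 1278.
This is a hospital-based case-control study: participants were sampled on outcome status, so risks in the source population cannot be estimated directly — relative risk is not valid here. The odds ratio is the appropriate measure.
OR = (a·d)/(b·c) = (2292 × 1278) / (1356 × 356) = 2929176 / 482736 = 6.06786

6.07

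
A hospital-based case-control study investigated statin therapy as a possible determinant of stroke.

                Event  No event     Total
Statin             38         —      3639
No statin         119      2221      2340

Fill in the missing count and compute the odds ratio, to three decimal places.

0.197

The missing cell is in the exposed row: 3639 − 38 = 3601.
So a = 38, b = 3601, c = 119, d = 2221.
OR = (a·d)/(b·c) = (38 × 2221) / (3601 × 119) = 84398 / 428519 = 0.19695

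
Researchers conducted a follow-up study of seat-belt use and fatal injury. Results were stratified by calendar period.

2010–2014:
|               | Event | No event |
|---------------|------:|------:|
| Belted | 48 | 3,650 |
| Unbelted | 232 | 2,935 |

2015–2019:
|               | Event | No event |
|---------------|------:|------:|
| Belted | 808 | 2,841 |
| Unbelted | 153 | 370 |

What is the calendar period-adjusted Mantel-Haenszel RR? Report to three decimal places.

RR_MH = Σ(aᵢ·n₀ᵢ/nᵢ) / Σ(cᵢ·n₁ᵢ/nᵢ), with n₁ᵢ = aᵢ+bᵢ (exposed), n₀ᵢ = cᵢ+dᵢ (unexposed), nᵢ = n₁ᵢ+n₀ᵢ.
Stratum 1 (2010–2014): n₁ = 3698, n₀ = 3167, n = 6865; a·n₀/n = 48·3167/6865 = 22.1436; c·n₁/n = 232·3698/6865 = 124.9725
Stratum 2 (2015–2019): n₁ = 3649, n₀ = 523, n = 4172; a·n₀/n = 808·523/4172 = 101.2905; c·n₁/n = 153·3649/4172 = 133.8200
RR_MH = (22.1436 + 101.2905) / (124.9725 + 133.8200) = 123.4341 / 258.7925 = 0.47696

0.477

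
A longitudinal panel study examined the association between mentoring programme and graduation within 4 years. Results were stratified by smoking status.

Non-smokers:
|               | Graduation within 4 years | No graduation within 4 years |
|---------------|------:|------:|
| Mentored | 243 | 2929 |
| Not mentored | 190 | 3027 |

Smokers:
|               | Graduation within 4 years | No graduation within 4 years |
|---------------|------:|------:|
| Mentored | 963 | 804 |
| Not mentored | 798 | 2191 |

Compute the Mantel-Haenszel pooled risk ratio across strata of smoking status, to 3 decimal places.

RR_MH = Σ(aᵢ·n₀ᵢ/nᵢ) / Σ(cᵢ·n₁ᵢ/nᵢ), with n₁ᵢ = aᵢ+bᵢ (exposed), n₀ᵢ = cᵢ+dᵢ (unexposed), nᵢ = n₁ᵢ+n₀ᵢ.
Stratum 1 (Non-smokers): n₁ = 3172, n₀ = 3217, n = 6389; a·n₀/n = 243·3217/6389 = 122.3558; c·n₁/n = 190·3172/6389 = 94.3309
Stratum 2 (Smokers): n₁ = 1767, n₀ = 2989, n = 4756; a·n₀/n = 963·2989/4756 = 605.2159; c·n₁/n = 798·1767/4756 = 296.4815
RR_MH = (122.3558 + 605.2159) / (94.3309 + 296.4815) = 727.5717 / 390.8124 = 1.86169

1.862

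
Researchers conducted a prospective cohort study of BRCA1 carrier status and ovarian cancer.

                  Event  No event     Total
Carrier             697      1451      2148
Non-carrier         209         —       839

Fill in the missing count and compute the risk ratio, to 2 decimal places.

1.30

The missing cell is in the unexposed row: 839 − 209 = 630.
So a = 697, b = 1451, c = 209, d = 630.
RR = [a/(a+b)] / [c/(c+d)] = (697/2148) / (209/839) = 0.32449/0.24911 = 1.30261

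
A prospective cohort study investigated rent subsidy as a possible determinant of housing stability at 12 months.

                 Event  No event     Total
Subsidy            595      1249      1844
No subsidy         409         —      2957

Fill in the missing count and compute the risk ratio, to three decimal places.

2.333

The missing cell is in the unexposed row: 2957 − 409 = 2548.
So a = 595, b = 1249, c = 409, d = 2548.
RR = [a/(a+b)] / [c/(c+d)] = (595/1844) / (409/2957) = 0.32267/0.13832 = 2.33284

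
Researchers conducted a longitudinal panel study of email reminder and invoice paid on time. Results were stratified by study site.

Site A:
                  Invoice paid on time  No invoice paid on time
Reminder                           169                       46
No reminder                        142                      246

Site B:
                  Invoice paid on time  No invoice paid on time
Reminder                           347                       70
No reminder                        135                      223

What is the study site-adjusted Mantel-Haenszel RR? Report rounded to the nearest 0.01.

RR_MH = Σ(aᵢ·n₀ᵢ/nᵢ) / Σ(cᵢ·n₁ᵢ/nᵢ), with n₁ᵢ = aᵢ+bᵢ (exposed), n₀ᵢ = cᵢ+dᵢ (unexposed), nᵢ = n₁ᵢ+n₀ᵢ.
Stratum 1 (Site A): n₁ = 215, n₀ = 388, n = 603; a·n₀/n = 169·388/603 = 108.7430; c·n₁/n = 142·215/603 = 50.6302
Stratum 2 (Site B): n₁ = 417, n₀ = 358, n = 775; a·n₀/n = 347·358/775 = 160.2916; c·n₁/n = 135·417/775 = 72.6387
RR_MH = (108.7430 + 160.2916) / (50.6302 + 72.6387) = 269.0346 / 123.2689 = 2.18250

2.18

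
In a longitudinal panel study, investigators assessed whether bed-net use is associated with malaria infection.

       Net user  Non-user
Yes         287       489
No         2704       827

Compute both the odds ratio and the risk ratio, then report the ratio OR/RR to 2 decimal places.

Reading the table with exposure as columns: a = 287 (Net user, case), b = 2704 (Net user, non-case), c = 489 (Non-user, case), d = 827.
OR = (287·827)/(2704·489) = 237349/1322256 = 0.17950
Risk in exposed = 287/2991 = 0.09595; risk in unexposed = 489/1316 = 0.37158; RR = 0.25823
OR/RR = 0.17950 / 0.25823 = 0.69512
The outcome is not rare, so the OR lies further from 1 than the RR.

0.70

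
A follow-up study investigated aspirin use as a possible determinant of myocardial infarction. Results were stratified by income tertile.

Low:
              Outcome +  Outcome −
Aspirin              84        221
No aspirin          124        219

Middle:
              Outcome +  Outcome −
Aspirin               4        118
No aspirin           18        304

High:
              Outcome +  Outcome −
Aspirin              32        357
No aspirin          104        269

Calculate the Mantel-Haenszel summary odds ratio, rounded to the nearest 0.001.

OR_MH = Σ(aᵢdᵢ/nᵢ) / Σ(bᵢcᵢ/nᵢ), where nᵢ is the stratum total.
Stratum 1 (Low): n = 648; a·d/n = 84·219/648 = 28.3889; b·c/n = 221·124/648 = 42.2901
Stratum 2 (Middle): n = 444; a·d/n = 4·304/444 = 2.7387; b·c/n = 118·18/444 = 4.7838
Stratum 3 (High): n = 762; a·d/n = 32·269/762 = 11.2966; b·c/n = 357·104/762 = 48.7244
OR_MH = (28.3889 + 2.7387 + 11.2966) / (42.2901 + 4.7838 + 48.7244) = 42.4242 / 95.7983 = 0.44285

0.443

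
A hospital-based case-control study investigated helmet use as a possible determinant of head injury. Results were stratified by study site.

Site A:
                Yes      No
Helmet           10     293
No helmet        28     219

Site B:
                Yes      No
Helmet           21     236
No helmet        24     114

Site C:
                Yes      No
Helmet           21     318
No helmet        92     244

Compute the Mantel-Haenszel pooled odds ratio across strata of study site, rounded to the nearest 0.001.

OR_MH = Σ(aᵢdᵢ/nᵢ) / Σ(bᵢcᵢ/nᵢ), where nᵢ is the stratum total.
Stratum 1 (Site A): n = 550; a·d/n = 10·219/550 = 3.9818; b·c/n = 293·28/550 = 14.9164
Stratum 2 (Site B): n = 395; a·d/n = 21·114/395 = 6.0608; b·c/n = 236·24/395 = 14.3392
Stratum 3 (Site C): n = 675; a·d/n = 21·244/675 = 7.5911; b·c/n = 318·92/675 = 43.3422
OR_MH = (3.9818 + 6.0608 + 7.5911) / (14.9164 + 14.3392 + 43.3422) = 17.6337 / 72.5978 = 0.24290

0.243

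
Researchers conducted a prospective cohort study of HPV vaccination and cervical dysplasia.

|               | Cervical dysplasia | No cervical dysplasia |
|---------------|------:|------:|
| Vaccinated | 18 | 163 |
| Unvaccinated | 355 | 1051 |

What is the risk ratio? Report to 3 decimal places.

0.394

Cells: a = 18, b = 163, c = 355, d = 1051.
Risk in exposed = 18/181 = 0.09945; risk in unexposed = 355/1406 = 0.25249.
RR = 0.09945 / 0.25249 = 0.39387
The risk is 61% lower among the exposed than among the unexposed.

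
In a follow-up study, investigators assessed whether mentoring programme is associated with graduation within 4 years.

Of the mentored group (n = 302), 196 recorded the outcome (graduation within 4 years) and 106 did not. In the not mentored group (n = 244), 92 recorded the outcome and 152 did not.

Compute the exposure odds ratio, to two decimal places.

3.05

From the description: a = 196, b = 106, c = 92, d = 152.
OR = (a·d)/(b·c) = (196 × 152) / (106 × 92) = 29792 / 9752 = 3.05496
The odds of graduation within 4 years are about 3.05 times as high in the mentored group.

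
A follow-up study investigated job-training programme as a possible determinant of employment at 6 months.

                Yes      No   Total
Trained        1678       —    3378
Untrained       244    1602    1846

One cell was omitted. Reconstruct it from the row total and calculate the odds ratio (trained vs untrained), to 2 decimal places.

6.48

The missing cell is in the exposed row: 3378 − 1678 = 1700.
So a = 1678, b = 1700, c = 244, d = 1602.
OR = (a·d)/(b·c) = (1678 × 1602) / (1700 × 244) = 2688156 / 414800 = 6.48061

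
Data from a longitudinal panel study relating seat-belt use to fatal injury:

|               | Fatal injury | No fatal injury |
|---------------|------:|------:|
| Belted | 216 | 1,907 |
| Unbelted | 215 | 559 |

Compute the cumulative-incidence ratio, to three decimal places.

Cells: a = 216, b = 1907, c = 215, d = 559.
Risk in exposed = 216/2123 = 0.10174; risk in unexposed = 215/774 = 0.27778.
RR = 0.10174 / 0.27778 = 0.36627
The risk is 63% lower among the exposed than among the unexposed.

0.366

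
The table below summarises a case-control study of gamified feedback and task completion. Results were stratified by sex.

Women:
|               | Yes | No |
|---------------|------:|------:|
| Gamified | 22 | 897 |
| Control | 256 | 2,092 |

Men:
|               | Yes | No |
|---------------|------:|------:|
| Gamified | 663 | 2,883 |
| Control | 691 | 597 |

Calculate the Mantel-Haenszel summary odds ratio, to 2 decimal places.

0.20

OR_MH = Σ(aᵢdᵢ/nᵢ) / Σ(bᵢcᵢ/nᵢ), where nᵢ is the stratum total.
Stratum 1 (Women): n = 3267; a·d/n = 22·2092/3267 = 14.0875; b·c/n = 897·256/3267 = 70.2883
Stratum 2 (Men): n = 4834; a·d/n = 663·597/4834 = 81.8806; b·c/n = 2883·691/4834 = 412.1127
OR_MH = (14.0875 + 81.8806) / (70.2883 + 412.1127) = 95.9682 / 482.4011 = 0.19894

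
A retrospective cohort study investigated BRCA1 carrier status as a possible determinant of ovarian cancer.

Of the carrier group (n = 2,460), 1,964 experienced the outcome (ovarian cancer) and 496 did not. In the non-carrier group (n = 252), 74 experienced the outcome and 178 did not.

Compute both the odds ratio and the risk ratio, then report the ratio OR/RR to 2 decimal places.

From the description: a = 1964, b = 496, c = 74, d = 178.
OR = (1964·178)/(496·74) = 349592/36704 = 9.52463
Risk in exposed = 1964/2460 = 0.79837; risk in unexposed = 74/252 = 0.29365; RR = 2.71879
OR/RR = 9.52463 / 2.71879 = 3.50326
The outcome is not rare, so the OR lies further from 1 than the RR.

3.50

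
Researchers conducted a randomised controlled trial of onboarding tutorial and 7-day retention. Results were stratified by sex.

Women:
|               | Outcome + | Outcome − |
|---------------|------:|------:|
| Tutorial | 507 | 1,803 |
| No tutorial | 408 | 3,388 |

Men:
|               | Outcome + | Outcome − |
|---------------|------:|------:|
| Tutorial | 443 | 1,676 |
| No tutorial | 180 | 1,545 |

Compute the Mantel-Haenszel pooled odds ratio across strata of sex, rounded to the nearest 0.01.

2.31

OR_MH = Σ(aᵢdᵢ/nᵢ) / Σ(bᵢcᵢ/nᵢ), where nᵢ is the stratum total.
Stratum 1 (Women): n = 6106; a·d/n = 507·3388/6106 = 281.3161; b·c/n = 1803·408/6106 = 120.4756
Stratum 2 (Men): n = 3844; a·d/n = 443·1545/3844 = 178.0528; b·c/n = 1676·180/3844 = 78.4807
OR_MH = (281.3161 + 178.0528) / (120.4756 + 78.4807) = 459.3689 / 198.9563 = 2.30889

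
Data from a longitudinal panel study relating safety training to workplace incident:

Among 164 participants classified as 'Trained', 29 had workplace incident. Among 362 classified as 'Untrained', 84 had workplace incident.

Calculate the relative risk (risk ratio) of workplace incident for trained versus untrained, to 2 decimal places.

From the description: a = 29, b = 135, c = 84, d = 278.
Risk in exposed = 29/164 = 0.17683; risk in unexposed = 84/362 = 0.23204.
RR = 0.17683 / 0.23204 = 0.76205
The risk is 24% lower among the exposed than among the unexposed.

0.76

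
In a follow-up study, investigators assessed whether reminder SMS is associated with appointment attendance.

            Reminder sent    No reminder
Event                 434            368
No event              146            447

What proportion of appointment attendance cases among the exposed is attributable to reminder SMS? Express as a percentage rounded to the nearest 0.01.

39.66

Reading the table with exposure as columns: a = 434 (Reminder sent, case), b = 146 (Reminder sent, non-case), c = 368 (No reminder, case), d = 447.
Risk in exposed = 434/580 = 0.74828; risk in unexposed = 368/815 = 0.45153.
RR = 0.74828/0.45153 = 1.65719
AR% = (RR − 1)/RR × 100 = (1.65719 − 1)/1.65719 × 100 = 39.6568%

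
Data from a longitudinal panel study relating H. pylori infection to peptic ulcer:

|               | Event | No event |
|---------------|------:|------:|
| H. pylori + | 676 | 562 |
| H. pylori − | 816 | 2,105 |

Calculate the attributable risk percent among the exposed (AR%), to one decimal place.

48.8

Cells: a = 676, b = 562, c = 816, d = 2105.
Risk in exposed = 676/1238 = 0.54604; risk in unexposed = 816/2921 = 0.27936.
RR = 0.54604/0.27936 = 1.95464
AR% = (RR − 1)/RR × 100 = (1.95464 − 1)/1.95464 × 100 = 48.8398%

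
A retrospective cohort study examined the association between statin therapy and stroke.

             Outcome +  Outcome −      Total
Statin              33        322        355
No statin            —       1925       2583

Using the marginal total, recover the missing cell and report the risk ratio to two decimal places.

The missing cell is in the unexposed row: 2583 − 1925 = 658.
So a = 33, b = 322, c = 658, d = 1925.
RR = [a/(a+b)] / [c/(c+d)] = (33/355) / (658/2583) = 0.09296/0.25474 = 0.36491

0.36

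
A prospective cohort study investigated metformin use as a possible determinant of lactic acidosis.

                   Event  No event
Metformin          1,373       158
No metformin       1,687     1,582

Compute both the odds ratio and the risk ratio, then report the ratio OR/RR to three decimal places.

Cells: a = 1373, b = 158, c = 1687, d = 1582.
OR = (1373·1582)/(158·1687) = 2172086/266546 = 8.14901
Risk in exposed = 1373/1531 = 0.89680; risk in unexposed = 1687/3269 = 0.51606; RR = 1.73778
OR/RR = 8.14901 / 1.73778 = 4.68932
The outcome is not rare, so the OR lies further from 1 than the RR.

4.689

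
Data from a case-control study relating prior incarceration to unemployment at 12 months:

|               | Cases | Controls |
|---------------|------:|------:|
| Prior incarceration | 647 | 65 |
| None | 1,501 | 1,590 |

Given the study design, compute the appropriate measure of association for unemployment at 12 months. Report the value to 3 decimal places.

Cells: a = 647, b = 65, c = 1501, d = 1590.
This is a case-control study: participants were sampled on outcome status, so risks in the source population cannot be estimated directly — relative risk is not valid here. The odds ratio is the appropriate measure.
OR = (a·d)/(b·c) = (647 × 1590) / (65 × 1501) = 1028730 / 97565 = 10.54405

10.544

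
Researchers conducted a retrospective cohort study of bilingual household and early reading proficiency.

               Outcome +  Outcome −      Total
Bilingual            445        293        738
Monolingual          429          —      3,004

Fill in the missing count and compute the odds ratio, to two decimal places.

9.12

The missing cell is in the unexposed row: 3004 − 429 = 2575.
So a = 445, b = 293, c = 429, d = 2575.
OR = (a·d)/(b·c) = (445 × 2575) / (293 × 429) = 1145875 / 125697 = 9.11617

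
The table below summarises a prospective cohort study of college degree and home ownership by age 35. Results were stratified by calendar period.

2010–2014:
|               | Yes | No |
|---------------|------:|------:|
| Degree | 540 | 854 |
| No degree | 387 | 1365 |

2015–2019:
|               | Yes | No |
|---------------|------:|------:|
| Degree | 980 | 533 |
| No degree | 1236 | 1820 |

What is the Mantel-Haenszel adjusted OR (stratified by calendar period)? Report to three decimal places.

OR_MH = Σ(aᵢdᵢ/nᵢ) / Σ(bᵢcᵢ/nᵢ), where nᵢ is the stratum total.
Stratum 1 (2010–2014): n = 3146; a·d/n = 540·1365/3146 = 234.2975; b·c/n = 854·387/3146 = 105.0534
Stratum 2 (2015–2019): n = 4569; a·d/n = 980·1820/4569 = 390.3699; b·c/n = 533·1236/4569 = 144.1865
OR_MH = (234.2975 + 390.3699) / (105.0534 + 144.1865) = 624.6674 / 249.2399 = 2.50629

2.506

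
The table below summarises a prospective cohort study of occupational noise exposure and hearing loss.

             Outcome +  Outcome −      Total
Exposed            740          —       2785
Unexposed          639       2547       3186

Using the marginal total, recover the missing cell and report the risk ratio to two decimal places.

The missing cell is in the exposed row: 2785 − 740 = 2045.
So a = 740, b = 2045, c = 639, d = 2547.
RR = [a/(a+b)] / [c/(c+d)] = (740/2785) / (639/3186) = 0.26571/0.20056 = 1.32480

1.32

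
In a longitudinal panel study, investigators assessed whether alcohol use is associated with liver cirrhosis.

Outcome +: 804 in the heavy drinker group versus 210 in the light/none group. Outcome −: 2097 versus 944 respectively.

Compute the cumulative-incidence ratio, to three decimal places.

1.523

From the description: a = 804, b = 2097, c = 210, d = 944.
Risk in exposed = 804/2901 = 0.27715; risk in unexposed = 210/1154 = 0.18198.
RR = 0.27715 / 0.18198 = 1.52298
The risk among the exposed is 1.52 times that among the unexposed.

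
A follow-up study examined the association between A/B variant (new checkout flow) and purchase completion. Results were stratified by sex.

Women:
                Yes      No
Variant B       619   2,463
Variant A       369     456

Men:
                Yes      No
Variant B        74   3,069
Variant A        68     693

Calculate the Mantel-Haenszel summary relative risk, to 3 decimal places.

RR_MH = Σ(aᵢ·n₀ᵢ/nᵢ) / Σ(cᵢ·n₁ᵢ/nᵢ), with n₁ᵢ = aᵢ+bᵢ (exposed), n₀ᵢ = cᵢ+dᵢ (unexposed), nᵢ = n₁ᵢ+n₀ᵢ.
Stratum 1 (Women): n₁ = 3082, n₀ = 825, n = 3907; a·n₀/n = 619·825/3907 = 130.7077; c·n₁/n = 369·3082/3907 = 291.0822
Stratum 2 (Men): n₁ = 3143, n₀ = 761, n = 3904; a·n₀/n = 74·761/3904 = 14.4247; c·n₁/n = 68·3143/3904 = 54.7449
RR_MH = (130.7077 + 14.4247) / (291.0822 + 54.7449) = 145.1324 / 345.8270 = 0.41967

0.420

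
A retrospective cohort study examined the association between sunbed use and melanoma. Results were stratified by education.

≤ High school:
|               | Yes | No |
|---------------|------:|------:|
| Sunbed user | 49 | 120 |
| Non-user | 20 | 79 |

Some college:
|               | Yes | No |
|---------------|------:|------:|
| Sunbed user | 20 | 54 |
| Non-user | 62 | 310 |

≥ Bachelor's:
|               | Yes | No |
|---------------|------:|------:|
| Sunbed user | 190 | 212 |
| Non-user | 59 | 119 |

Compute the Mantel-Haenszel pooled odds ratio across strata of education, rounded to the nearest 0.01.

OR_MH = Σ(aᵢdᵢ/nᵢ) / Σ(bᵢcᵢ/nᵢ), where nᵢ is the stratum total.
Stratum 1 (≤ High school): n = 268; a·d/n = 49·79/268 = 14.4440; b·c/n = 120·20/268 = 8.9552
Stratum 2 (Some college): n = 446; a·d/n = 20·310/446 = 13.9013; b·c/n = 54·62/446 = 7.5067
Stratum 3 (≥ Bachelor's): n = 580; a·d/n = 190·119/580 = 38.9828; b·c/n = 212·59/580 = 21.5655
OR_MH = (14.4440 + 13.9013 + 38.9828) / (8.9552 + 7.5067 + 21.5655) = 67.3281 / 38.0275 = 1.77051

1.77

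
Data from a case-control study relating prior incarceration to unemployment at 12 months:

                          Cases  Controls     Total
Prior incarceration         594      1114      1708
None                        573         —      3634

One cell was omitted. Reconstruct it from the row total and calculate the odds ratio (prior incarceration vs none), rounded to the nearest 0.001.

2.848

The missing cell is in the unexposed row: 3634 − 573 = 3061.
So a = 594, b = 1114, c = 573, d = 3061.
OR = (a·d)/(b·c) = (594 × 3061) / (1114 × 573) = 1818234 / 638322 = 2.84846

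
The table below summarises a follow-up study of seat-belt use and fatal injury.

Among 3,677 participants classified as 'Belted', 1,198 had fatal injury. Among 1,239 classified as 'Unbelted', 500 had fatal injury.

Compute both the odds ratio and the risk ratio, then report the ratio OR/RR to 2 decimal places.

From the description: a = 1198, b = 2479, c = 500, d = 739.
OR = (1198·739)/(2479·500) = 885322/1239500 = 0.71426
Risk in exposed = 1198/3677 = 0.32581; risk in unexposed = 500/1239 = 0.40355; RR = 0.80735
OR/RR = 0.71426 / 0.80735 = 0.88469
The outcome is not rare, so the OR lies further from 1 than the RR.

0.88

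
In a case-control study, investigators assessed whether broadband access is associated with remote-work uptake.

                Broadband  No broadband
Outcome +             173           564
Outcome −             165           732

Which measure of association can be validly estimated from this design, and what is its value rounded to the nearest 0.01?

Reading the table with exposure as columns: a = 173 (Broadband, case), b = 165 (Broadband, non-case), c = 564 (No broadband, case), d = 732.
This is a case-control study: participants were sampled on outcome status, so risks in the source population cannot be estimated directly — relative risk is not valid here. The odds ratio is the appropriate measure.
OR = (a·d)/(b·c) = (173 × 732) / (165 × 564) = 126636 / 93060 = 1.36080

1.36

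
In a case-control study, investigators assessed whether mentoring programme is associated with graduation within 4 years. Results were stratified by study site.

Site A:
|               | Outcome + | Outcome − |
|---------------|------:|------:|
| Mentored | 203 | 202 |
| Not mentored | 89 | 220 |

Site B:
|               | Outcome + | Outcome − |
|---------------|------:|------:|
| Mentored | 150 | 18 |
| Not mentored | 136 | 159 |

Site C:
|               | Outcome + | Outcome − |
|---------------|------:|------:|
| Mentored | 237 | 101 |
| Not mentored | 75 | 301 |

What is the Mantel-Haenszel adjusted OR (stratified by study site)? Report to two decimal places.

5.21

OR_MH = Σ(aᵢdᵢ/nᵢ) / Σ(bᵢcᵢ/nᵢ), where nᵢ is the stratum total.
Stratum 1 (Site A): n = 714; a·d/n = 203·220/714 = 62.5490; b·c/n = 202·89/714 = 25.1793
Stratum 2 (Site B): n = 463; a·d/n = 150·159/463 = 51.5119; b·c/n = 18·136/463 = 5.2873
Stratum 3 (Site C): n = 714; a·d/n = 237·301/714 = 99.9118; b·c/n = 101·75/714 = 10.6092
OR_MH = (62.5490 + 51.5119 + 99.9118) / (25.1793 + 5.2873 + 10.6092) = 213.9727 / 41.0758 = 5.20922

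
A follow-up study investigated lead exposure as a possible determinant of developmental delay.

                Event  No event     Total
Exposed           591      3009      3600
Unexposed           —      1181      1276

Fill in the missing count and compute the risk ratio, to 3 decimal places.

2.205

The missing cell is in the unexposed row: 1276 − 1181 = 95.
So a = 591, b = 3009, c = 95, d = 1181.
RR = [a/(a+b)] / [c/(c+d)] = (591/3600) / (95/1276) = 0.16417/0.07445 = 2.20502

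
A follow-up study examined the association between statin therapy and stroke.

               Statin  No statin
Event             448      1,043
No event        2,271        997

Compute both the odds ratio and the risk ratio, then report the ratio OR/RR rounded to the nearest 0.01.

0.59

Reading the table with exposure as columns: a = 448 (Statin, case), b = 2271 (Statin, non-case), c = 1043 (No statin, case), d = 997.
OR = (448·997)/(2271·1043) = 446656/2368653 = 0.18857
Risk in exposed = 448/2719 = 0.16477; risk in unexposed = 1043/2040 = 0.51127; RR = 0.32227
OR/RR = 0.18857 / 0.32227 = 0.58514
The outcome is not rare, so the OR lies further from 1 than the RR.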